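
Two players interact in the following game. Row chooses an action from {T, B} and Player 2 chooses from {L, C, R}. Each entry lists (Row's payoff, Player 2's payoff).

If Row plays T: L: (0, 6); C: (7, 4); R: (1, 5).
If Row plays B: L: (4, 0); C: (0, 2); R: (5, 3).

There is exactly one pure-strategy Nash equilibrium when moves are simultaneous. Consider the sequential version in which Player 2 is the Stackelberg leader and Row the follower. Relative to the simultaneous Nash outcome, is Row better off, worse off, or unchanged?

better off

Backward induction with Player 2 moving first.
- L: Row compares 0, 4 and picks B; Player 2 would get 0.
- C: Row compares 7, 0 and picks T; Player 2 would get 4.
- R: Row compares 1, 5 and picks B; Player 2 would get 3.
Among 0, 4, 3, the best is 4 at C. Subgame-perfect outcome: (T, C) with payoffs (7, 4).
For the simultaneous game, intersect best replies.
Row's best replies: L→B; C→T; R→B.
Player 2's best replies: T→L; B→R.
The unique mutual best reply is (B, R), giving (5, 3).
Row earns 7 sequentially versus 5 at the Nash outcome: better off.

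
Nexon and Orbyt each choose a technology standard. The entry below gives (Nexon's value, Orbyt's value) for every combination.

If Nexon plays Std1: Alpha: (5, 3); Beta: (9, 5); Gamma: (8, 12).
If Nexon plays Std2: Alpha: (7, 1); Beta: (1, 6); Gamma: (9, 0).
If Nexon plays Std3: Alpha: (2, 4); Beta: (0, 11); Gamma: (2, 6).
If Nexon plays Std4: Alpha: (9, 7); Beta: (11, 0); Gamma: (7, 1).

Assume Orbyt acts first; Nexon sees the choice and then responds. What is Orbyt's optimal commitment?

Nexon best-responds to each possible Orbyt move:
- Alpha → Nexon plays Std4 (best of 5, 7, 2, 9); Orbyt gets 7.
- Beta → Nexon plays Std4 (best of 9, 1, 0, 11); Orbyt gets 0.
- Gamma → Nexon plays Std2 (best of 8, 9, 2, 7); Orbyt gets 0.
Among 7, 0, 0, the best is 7 at Alpha. Subgame-perfect outcome: (Std4, Alpha) with payoffs (9, 7).

Alpha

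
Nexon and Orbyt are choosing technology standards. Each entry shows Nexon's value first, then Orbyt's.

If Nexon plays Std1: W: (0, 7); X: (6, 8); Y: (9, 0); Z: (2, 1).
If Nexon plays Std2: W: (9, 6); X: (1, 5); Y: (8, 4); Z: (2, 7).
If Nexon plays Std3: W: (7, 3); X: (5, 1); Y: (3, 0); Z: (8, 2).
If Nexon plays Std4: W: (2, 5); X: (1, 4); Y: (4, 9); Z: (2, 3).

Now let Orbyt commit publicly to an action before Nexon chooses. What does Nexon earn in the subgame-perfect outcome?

Work backward from Nexon's decision.
- W → Nexon plays Std2 (best of 0, 9, 7, 2); Orbyt gets 6.
- X → Nexon plays Std1 (best of 6, 1, 5, 1); Orbyt gets 8.
- Y → Nexon plays Std1 (best of 9, 8, 3, 4); Orbyt gets 0.
- Z → Nexon plays Std3 (best of 2, 2, 8, 2); Orbyt gets 2.
Maximizing over 6, 8, 0, 2, Orbyt chooses X. Subgame-perfect outcome: (Std1, X) with payoffs (6, 8).

6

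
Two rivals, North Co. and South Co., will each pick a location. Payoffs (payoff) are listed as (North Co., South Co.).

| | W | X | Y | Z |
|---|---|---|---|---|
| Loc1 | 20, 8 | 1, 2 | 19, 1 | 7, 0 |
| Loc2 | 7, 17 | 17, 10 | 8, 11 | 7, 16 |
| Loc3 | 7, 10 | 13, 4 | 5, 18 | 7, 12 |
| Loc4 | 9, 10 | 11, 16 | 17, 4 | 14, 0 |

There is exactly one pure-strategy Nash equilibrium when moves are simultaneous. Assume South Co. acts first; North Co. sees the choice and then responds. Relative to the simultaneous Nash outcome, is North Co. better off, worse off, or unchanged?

worse off

Backward induction with South Co. moving first.
- W: North Co. compares 20, 7, 7, 9 and picks Loc1; South Co. would get 8.
- X: North Co. compares 1, 17, 13, 11 and picks Loc2; South Co. would get 10.
- Y: North Co. compares 19, 8, 5, 17 and picks Loc1; South Co. would get 1.
- Z: North Co. compares 7, 7, 7, 14 and picks Loc4; South Co. would get 0.
South Co.'s induced payoffs are 8, 10, 1, 0, so South Co. commits to X. Subgame-perfect outcome: (Loc2, X) with payoffs (17, 10).
For the simultaneous game, intersect best replies.
North Co.'s best replies: W→Loc1; X→Loc2; Y→Loc1; Z→Loc4.
South Co.'s best replies: Loc1→W; Loc2→W; Loc3→Y; Loc4→X.
The unique mutual best reply is (Loc1, W), giving (20, 8).
North Co. earns 17 sequentially versus 20 at the Nash outcome: worse off.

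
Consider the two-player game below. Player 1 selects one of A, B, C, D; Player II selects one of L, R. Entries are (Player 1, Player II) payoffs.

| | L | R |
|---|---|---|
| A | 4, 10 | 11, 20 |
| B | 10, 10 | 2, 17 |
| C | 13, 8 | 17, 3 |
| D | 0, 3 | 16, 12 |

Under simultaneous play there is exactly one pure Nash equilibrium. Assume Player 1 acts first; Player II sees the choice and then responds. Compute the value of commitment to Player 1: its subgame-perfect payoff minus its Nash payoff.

3

Solve by backward induction (Player 1 leads).
- A: BR = R, leader payoff 11.
- B: BR = R, leader payoff 2.
- C: BR = L, leader payoff 13.
- D: BR = R, leader payoff 16.
Player 1's induced payoffs are 11, 2, 13, 16, so Player 1 commits to D. Subgame-perfect outcome: (D, R) with payoffs (16, 12).
Under simultaneous play:
Player 1's best replies: L→C; R→C.
Player II's best replies: A→R; B→R; C→L; D→R.
Only (C, L) has each player best-responding; Nash payoffs (13, 8).
Player 1's commitment gain: 16 − 13 = 3.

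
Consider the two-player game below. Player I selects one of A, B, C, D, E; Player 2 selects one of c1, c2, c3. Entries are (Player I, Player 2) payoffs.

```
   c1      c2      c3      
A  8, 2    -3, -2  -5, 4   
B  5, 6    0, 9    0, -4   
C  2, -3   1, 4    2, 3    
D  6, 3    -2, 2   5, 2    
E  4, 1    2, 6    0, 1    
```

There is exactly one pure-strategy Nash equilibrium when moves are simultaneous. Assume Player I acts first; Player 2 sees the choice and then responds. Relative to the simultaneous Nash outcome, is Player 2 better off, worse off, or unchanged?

Work backward from Player 2's decision.
- A: BR = c3, leader payoff -5.
- B: BR = c2, leader payoff 0.
- C: BR = c2, leader payoff 1.
- D: BR = c1, leader payoff 6.
- E: BR = c2, leader payoff 2.
Player I's induced payoffs are -5, 0, 1, 6, 2, so Player I commits to D. Subgame-perfect outcome: (D, c1) with payoffs (6, 3).
Under simultaneous play:
Player I's best replies: c1→A; c2→E; c3→D.
Player 2's best replies: A→c3; B→c2; C→c2; D→c1; E→c2.
The unique mutual best reply is (E, c2), giving (2, 6).
Player 2 earns 3 sequentially versus 6 at the Nash outcome: worse off.

worse off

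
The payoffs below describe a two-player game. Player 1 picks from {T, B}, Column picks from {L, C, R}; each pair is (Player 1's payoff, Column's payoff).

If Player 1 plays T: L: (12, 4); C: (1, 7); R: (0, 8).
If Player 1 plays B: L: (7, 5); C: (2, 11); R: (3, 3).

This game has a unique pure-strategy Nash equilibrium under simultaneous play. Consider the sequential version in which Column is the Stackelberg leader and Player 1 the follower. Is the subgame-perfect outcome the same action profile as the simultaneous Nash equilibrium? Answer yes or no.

Solve by backward induction (Column leads).
- L: BR = T, leader payoff 4.
- C: BR = B, leader payoff 11.
- R: BR = B, leader payoff 3.
Among 4, 11, 3, the best is 11 at C. Subgame-perfect outcome: (B, C) with payoffs (2, 11).
Under simultaneous play:
Player 1's best replies: L→T; C→B; R→B.
Column's best replies: T→R; B→C.
The unique mutual best reply is (B, C), giving (2, 11).
Sequential outcome (B, C) coincides with the Nash profile (B, C).

yes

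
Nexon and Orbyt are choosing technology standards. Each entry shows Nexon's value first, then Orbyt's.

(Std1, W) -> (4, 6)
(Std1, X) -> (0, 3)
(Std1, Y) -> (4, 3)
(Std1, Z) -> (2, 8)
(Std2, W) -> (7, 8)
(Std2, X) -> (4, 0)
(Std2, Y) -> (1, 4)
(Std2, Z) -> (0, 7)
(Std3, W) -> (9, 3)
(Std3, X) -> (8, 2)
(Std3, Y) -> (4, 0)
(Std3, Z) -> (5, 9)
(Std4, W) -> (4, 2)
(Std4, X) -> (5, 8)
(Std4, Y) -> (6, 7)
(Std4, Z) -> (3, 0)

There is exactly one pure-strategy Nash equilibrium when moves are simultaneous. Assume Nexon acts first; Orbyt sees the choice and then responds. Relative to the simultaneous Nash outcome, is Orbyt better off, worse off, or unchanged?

Orbyt best-responds to each possible Nexon move:
- Std1: BR = Z, leader payoff 2.
- Std2: BR = W, leader payoff 7.
- Std3: BR = Z, leader payoff 5.
- Std4: BR = X, leader payoff 5.
Among 2, 7, 5, 5, the best is 7 at Std2. Subgame-perfect outcome: (Std2, W) with payoffs (7, 8).
Now find the simultaneous Nash equilibrium.
Nexon's best replies: W→Std3; X→Std3; Y→Std4; Z→Std3.
Orbyt's best replies: Std1→Z; Std2→W; Std3→Z; Std4→X.
Only (Std3, Z) has each player best-responding; Nash payoffs (5, 9).
Orbyt earns 8 sequentially versus 9 at the Nash outcome: worse off.

worse off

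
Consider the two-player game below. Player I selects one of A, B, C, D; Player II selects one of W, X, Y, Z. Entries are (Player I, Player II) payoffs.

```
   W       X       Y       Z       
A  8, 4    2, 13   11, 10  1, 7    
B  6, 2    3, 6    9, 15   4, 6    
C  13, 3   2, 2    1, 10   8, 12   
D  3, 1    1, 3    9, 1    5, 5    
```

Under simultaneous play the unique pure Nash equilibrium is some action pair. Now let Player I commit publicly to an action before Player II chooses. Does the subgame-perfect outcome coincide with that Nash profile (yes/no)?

no

Solve by backward induction (Player I leads).
- A → Player II plays X (best of 4, 13, 10, 7); Player I gets 2.
- B → Player II plays Y (best of 2, 6, 15, 6); Player I gets 9.
- C → Player II plays Z (best of 3, 2, 10, 12); Player I gets 8.
- D → Player II plays Z (best of 1, 3, 1, 5); Player I gets 5.
Player I's induced payoffs are 2, 9, 8, 5, so Player I commits to B. Subgame-perfect outcome: (B, Y) with payoffs (9, 15).
For the simultaneous game, intersect best replies.
Player I's best replies: W→C; X→B; Y→A; Z→C.
Player II's best replies: A→X; B→Y; C→Z; D→Z.
The unique mutual best reply is (C, Z), giving (8, 12).
Sequential outcome (B, Y) differs from the Nash profile (C, Z).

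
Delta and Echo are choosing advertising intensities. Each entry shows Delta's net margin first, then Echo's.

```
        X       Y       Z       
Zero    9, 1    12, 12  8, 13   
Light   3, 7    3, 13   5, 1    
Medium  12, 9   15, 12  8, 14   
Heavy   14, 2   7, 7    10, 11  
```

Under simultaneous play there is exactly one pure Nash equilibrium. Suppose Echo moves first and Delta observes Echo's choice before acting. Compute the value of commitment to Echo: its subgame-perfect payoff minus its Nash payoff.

Work backward from Delta's decision.
- X: Delta compares 9, 3, 12, 14 and picks Heavy; Echo would get 2.
- Y: Delta compares 12, 3, 15, 7 and picks Medium; Echo would get 12.
- Z: Delta compares 8, 5, 8, 10 and picks Heavy; Echo would get 11.
Echo's induced payoffs are 2, 12, 11, so Echo commits to Y. Subgame-perfect outcome: (Medium, Y) with payoffs (15, 12).
Under simultaneous play:
Delta's best replies: X→Heavy; Y→Medium; Z→Heavy.
Echo's best replies: Zero→Z; Light→Y; Medium→Z; Heavy→Z.
The unique mutual best reply is (Heavy, Z), giving (10, 11).
Echo's commitment gain: 12 − 11 = 1.

1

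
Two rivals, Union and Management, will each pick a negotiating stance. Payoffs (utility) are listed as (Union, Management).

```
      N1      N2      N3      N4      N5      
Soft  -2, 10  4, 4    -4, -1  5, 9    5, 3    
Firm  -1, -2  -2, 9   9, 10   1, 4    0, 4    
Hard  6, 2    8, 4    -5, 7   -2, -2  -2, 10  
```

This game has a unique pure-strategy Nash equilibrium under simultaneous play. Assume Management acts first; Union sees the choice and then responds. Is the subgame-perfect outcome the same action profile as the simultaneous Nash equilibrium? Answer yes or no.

yes

Union best-responds to each possible Management move:
- N1: BR = Hard, leader payoff 2.
- N2: BR = Hard, leader payoff 4.
- N3: BR = Firm, leader payoff 10.
- N4: BR = Soft, leader payoff 9.
- N5: BR = Soft, leader payoff 3.
Management's induced payoffs are 2, 4, 10, 9, 3, so Management commits to N3. Subgame-perfect outcome: (Firm, N3) with payoffs (9, 10).
Under simultaneous play:
Union's best replies: N1→Hard; N2→Hard; N3→Firm; N4→Soft; N5→Soft.
Management's best replies: Soft→N1; Firm→N3; Hard→N5.
Only (Firm, N3) has each player best-responding; Nash payoffs (9, 10).
Sequential outcome (Firm, N3) coincides with the Nash profile (Firm, N3).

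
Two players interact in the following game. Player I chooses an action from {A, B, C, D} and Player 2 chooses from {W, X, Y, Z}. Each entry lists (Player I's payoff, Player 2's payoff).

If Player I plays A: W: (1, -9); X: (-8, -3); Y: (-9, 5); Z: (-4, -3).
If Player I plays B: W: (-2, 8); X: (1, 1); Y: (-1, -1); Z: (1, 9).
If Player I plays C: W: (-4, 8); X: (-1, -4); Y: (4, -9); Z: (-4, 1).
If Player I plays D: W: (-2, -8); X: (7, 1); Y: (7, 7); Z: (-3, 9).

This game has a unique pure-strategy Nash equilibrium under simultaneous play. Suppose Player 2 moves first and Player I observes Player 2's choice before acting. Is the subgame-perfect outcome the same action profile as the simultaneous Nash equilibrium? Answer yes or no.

yes

Solve by backward induction (Player 2 leads).
- W: BR = A, leader payoff -9.
- X: BR = D, leader payoff 1.
- Y: BR = D, leader payoff 7.
- Z: BR = B, leader payoff 9.
Maximizing over -9, 1, 7, 9, Player 2 chooses Z. Subgame-perfect outcome: (B, Z) with payoffs (1, 9).
Now find the simultaneous Nash equilibrium.
Player I's best replies: W→A; X→D; Y→D; Z→B.
Player 2's best replies: A→Y; B→Z; C→W; D→Z.
Only (B, Z) has each player best-responding; Nash payoffs (1, 9).
Sequential outcome (B, Z) coincides with the Nash profile (B, Z).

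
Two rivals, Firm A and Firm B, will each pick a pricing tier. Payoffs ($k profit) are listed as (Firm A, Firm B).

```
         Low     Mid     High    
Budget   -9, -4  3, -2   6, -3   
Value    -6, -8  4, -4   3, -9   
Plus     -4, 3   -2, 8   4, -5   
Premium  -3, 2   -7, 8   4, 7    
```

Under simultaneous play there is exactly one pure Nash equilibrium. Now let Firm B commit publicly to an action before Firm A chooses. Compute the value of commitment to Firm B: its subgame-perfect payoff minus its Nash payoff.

Backward induction with Firm B moving first.
- Low: BR = Premium, leader payoff 2.
- Mid: BR = Value, leader payoff -4.
- High: BR = Budget, leader payoff -3.
Firm B's induced payoffs are 2, -4, -3, so Firm B commits to Low. Subgame-perfect outcome: (Premium, Low) with payoffs (-3, 2).
Under simultaneous play:
Firm A's best replies: Low→Premium; Mid→Value; High→Budget.
Firm B's best replies: Budget→Mid; Value→Mid; Plus→Mid; Premium→Mid.
The unique mutual best reply is (Value, Mid), giving (4, -4).
Firm B's commitment gain: 2 − -4 = 6.

6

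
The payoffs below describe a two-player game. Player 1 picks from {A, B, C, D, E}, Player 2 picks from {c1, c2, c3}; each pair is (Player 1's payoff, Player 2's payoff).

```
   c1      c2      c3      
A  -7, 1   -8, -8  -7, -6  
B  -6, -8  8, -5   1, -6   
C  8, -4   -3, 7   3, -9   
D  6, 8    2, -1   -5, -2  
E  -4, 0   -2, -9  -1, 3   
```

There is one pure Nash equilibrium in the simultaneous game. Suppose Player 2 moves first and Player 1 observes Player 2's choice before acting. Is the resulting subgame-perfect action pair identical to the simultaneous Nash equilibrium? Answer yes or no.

Player 1 best-responds to each possible Player 2 move:
- c1 → Player 1 plays C (best of -7, -6, 8, 6, -4); Player 2 gets -4.
- c2 → Player 1 plays B (best of -8, 8, -3, 2, -2); Player 2 gets -5.
- c3 → Player 1 plays C (best of -7, 1, 3, -5, -1); Player 2 gets -9.
Maximizing over -4, -5, -9, Player 2 chooses c1. Subgame-perfect outcome: (C, c1) with payoffs (8, -4).
Under simultaneous play:
Player 1's best replies: c1→C; c2→B; c3→C.
Player 2's best replies: A→c1; B→c2; C→c2; D→c1; E→c3.
Only (B, c2) has each player best-responding; Nash payoffs (8, -5).
Sequential outcome (C, c1) differs from the Nash profile (B, c2).

no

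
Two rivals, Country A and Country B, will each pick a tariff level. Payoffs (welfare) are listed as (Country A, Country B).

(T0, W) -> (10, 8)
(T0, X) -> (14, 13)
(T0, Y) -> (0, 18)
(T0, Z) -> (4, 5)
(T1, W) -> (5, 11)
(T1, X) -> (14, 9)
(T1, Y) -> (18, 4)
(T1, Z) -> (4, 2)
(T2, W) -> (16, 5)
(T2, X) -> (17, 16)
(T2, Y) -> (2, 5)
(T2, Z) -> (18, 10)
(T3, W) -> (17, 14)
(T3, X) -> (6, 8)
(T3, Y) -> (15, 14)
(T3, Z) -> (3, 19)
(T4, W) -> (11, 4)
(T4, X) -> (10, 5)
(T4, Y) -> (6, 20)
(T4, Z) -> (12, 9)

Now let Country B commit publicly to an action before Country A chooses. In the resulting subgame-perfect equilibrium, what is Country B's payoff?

Solve by backward induction (Country B leads).
- W: BR = T3, leader payoff 14.
- X: BR = T2, leader payoff 16.
- Y: BR = T1, leader payoff 4.
- Z: BR = T2, leader payoff 10.
Among 14, 16, 4, 10, the best is 16 at X. Subgame-perfect outcome: (T2, X) with payoffs (17, 16).

16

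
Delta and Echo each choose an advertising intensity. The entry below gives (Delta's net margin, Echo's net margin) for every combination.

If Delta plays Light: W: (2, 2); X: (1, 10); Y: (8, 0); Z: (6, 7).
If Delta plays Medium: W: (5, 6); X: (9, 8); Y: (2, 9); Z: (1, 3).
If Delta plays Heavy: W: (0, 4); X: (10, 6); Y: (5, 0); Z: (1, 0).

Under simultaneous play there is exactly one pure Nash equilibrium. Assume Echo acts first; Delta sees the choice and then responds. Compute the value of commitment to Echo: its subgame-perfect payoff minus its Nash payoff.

1

Solve by backward induction (Echo leads).
- W → Delta plays Medium (best of 2, 5, 0); Echo gets 6.
- X → Delta plays Heavy (best of 1, 9, 10); Echo gets 6.
- Y → Delta plays Light (best of 8, 2, 5); Echo gets 0.
- Z → Delta plays Light (best of 6, 1, 1); Echo gets 7.
Among 6, 6, 0, 7, the best is 7 at Z. Subgame-perfect outcome: (Light, Z) with payoffs (6, 7).
Now find the simultaneous Nash equilibrium.
Delta's best replies: W→Medium; X→Heavy; Y→Light; Z→Light.
Echo's best replies: Light→X; Medium→Y; Heavy→X.
The unique mutual best reply is (Heavy, X), giving (10, 6).
Echo's commitment gain: 7 − 6 = 1.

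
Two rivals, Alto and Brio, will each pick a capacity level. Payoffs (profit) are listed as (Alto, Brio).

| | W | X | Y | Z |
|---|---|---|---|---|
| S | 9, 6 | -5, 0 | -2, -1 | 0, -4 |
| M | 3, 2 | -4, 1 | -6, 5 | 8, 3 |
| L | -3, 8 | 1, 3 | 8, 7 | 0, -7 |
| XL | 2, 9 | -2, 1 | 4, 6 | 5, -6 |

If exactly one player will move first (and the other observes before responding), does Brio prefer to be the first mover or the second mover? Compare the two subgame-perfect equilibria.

If Alto leads: Brio's best replies are S→W, M→Y, L→W, XL→W; Alto's induced payoffs 9, -6, -3, 2; outcome (S, W), payoffs (9, 6).
If Brio leads: Alto's best replies are W→S, X→L, Y→L, Z→M; Brio's induced payoffs 6, 3, 7, 3; outcome (L, Y), payoffs (8, 7).
Brio gets 7 moving first and 6 moving second, so Brio prefers to move first.

first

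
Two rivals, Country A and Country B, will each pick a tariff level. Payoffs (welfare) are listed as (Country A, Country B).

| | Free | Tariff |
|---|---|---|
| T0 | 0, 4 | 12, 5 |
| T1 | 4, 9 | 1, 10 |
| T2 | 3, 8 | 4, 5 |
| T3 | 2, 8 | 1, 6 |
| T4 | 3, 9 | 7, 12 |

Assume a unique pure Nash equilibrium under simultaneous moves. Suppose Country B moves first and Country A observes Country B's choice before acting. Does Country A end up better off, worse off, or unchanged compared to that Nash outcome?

Work backward from Country A's decision.
- Free → Country A plays T1 (best of 0, 4, 3, 2, 3); Country B gets 9.
- Tariff → Country A plays T0 (best of 12, 1, 4, 1, 7); Country B gets 5.
Country B's induced payoffs are 9, 5, so Country B commits to Free. Subgame-perfect outcome: (T1, Free) with payoffs (4, 9).
Now find the simultaneous Nash equilibrium.
Country A's best replies: Free→T1; Tariff→T0.
Country B's best replies: T0→Tariff; T1→Tariff; T2→Free; T3→Free; T4→Tariff.
The unique mutual best reply is (T0, Tariff), giving (12, 5).
Country A earns 4 sequentially versus 12 at the Nash outcome: worse off.

worse off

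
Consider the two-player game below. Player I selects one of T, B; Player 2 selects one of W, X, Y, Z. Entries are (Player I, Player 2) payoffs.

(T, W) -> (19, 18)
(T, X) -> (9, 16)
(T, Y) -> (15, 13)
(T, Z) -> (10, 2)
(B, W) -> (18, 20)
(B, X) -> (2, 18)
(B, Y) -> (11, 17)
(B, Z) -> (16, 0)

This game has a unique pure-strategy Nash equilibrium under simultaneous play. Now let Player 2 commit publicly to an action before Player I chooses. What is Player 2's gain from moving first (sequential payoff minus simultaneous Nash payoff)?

0

Player I best-responds to each possible Player 2 move:
- W: Player I compares 19, 18 and picks T; Player 2 would get 18.
- X: Player I compares 9, 2 and picks T; Player 2 would get 16.
- Y: Player I compares 15, 11 and picks T; Player 2 would get 13.
- Z: Player I compares 10, 16 and picks B; Player 2 would get 0.
Player 2's induced payoffs are 18, 16, 13, 0, so Player 2 commits to W. Subgame-perfect outcome: (T, W) with payoffs (19, 18).
Under simultaneous play:
Player I's best replies: W→T; X→T; Y→T; Z→B.
Player 2's best replies: T→W; B→W.
The unique mutual best reply is (T, W), giving (19, 18).
Player 2's commitment gain: 18 − 18 = 0.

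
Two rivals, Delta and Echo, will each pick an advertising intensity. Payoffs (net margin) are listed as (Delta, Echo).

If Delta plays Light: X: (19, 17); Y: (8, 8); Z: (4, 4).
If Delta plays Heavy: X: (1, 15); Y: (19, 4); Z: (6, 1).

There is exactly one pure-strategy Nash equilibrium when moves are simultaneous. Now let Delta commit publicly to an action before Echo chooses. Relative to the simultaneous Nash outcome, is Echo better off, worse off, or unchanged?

Backward induction with Delta moving first.
- Light: Echo compares 17, 8, 4 and picks X; Delta would get 19.
- Heavy: Echo compares 15, 4, 1 and picks X; Delta would get 1.
Maximizing over 19, 1, Delta chooses Light. Subgame-perfect outcome: (Light, X) with payoffs (19, 17).
Now find the simultaneous Nash equilibrium.
Delta's best replies: X→Light; Y→Heavy; Z→Heavy.
Echo's best replies: Light→X; Heavy→X.
Only (Light, X) has each player best-responding; Nash payoffs (19, 17).
Echo earns 17 sequentially versus 17 at the Nash outcome: unchanged.

unchanged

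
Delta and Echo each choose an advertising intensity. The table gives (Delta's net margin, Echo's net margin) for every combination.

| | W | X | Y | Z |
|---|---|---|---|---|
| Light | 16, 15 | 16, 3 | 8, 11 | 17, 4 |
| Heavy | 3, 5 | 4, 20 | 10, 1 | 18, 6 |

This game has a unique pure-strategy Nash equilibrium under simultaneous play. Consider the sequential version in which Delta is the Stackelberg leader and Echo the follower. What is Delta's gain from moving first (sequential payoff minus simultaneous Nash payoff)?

0

Echo best-responds to each possible Delta move:
- Light: Echo compares 15, 3, 11, 4 and picks W; Delta would get 16.
- Heavy: Echo compares 5, 20, 1, 6 and picks X; Delta would get 4.
Delta's induced payoffs are 16, 4, so Delta commits to Light. Subgame-perfect outcome: (Light, W) with payoffs (16, 15).
Now find the simultaneous Nash equilibrium.
Delta's best replies: W→Light; X→Light; Y→Heavy; Z→Heavy.
Echo's best replies: Light→W; Heavy→X.
The unique mutual best reply is (Light, W), giving (16, 15).
Delta's commitment gain: 16 − 16 = 0.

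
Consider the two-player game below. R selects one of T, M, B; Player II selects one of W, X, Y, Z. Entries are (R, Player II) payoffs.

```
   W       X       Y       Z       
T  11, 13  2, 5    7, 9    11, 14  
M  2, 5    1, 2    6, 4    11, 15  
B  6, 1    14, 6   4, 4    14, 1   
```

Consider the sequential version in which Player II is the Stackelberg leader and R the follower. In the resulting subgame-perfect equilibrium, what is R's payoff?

Backward induction with Player II moving first.
- W: BR = T, leader payoff 13.
- X: BR = B, leader payoff 6.
- Y: BR = T, leader payoff 9.
- Z: BR = B, leader payoff 1.
Maximizing over 13, 6, 9, 1, Player II chooses W. Subgame-perfect outcome: (T, W) with payoffs (11, 13).

11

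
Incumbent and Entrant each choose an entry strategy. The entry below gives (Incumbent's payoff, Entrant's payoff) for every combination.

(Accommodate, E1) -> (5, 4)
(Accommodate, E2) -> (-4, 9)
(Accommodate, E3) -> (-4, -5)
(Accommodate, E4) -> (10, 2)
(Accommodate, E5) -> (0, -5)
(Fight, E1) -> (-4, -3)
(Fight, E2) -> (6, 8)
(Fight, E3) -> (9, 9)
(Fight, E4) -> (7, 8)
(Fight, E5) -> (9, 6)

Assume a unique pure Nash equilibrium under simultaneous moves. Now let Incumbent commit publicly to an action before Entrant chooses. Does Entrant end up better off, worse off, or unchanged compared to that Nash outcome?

Solve by backward induction (Incumbent leads).
- Accommodate → Entrant plays E2 (best of 4, 9, -5, 2, -5); Incumbent gets -4.
- Fight → Entrant plays E3 (best of -3, 8, 9, 8, 6); Incumbent gets 9.
Incumbent's induced payoffs are -4, 9, so Incumbent commits to Fight. Subgame-perfect outcome: (Fight, E3) with payoffs (9, 9).
For the simultaneous game, intersect best replies.
Incumbent's best replies: E1→Accommodate; E2→Fight; E3→Fight; E4→Accommodate; E5→Fight.
Entrant's best replies: Accommodate→E2; Fight→E3.
Only (Fight, E3) has each player best-responding; Nash payoffs (9, 9).
Entrant earns 9 sequentially versus 9 at the Nash outcome: unchanged.

unchanged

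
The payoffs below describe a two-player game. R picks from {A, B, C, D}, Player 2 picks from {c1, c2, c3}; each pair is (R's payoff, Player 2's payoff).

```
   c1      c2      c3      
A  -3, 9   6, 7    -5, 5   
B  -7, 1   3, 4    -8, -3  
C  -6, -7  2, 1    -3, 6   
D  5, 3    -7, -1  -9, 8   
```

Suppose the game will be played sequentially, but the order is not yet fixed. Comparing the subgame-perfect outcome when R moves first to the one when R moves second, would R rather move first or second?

If R leads: Player 2's best replies are A→c1, B→c2, C→c3, D→c3; R's induced payoffs -3, 3, -3, -9; outcome (B, c2), payoffs (3, 4).
If Player 2 leads: R's best replies are c1→D, c2→A, c3→C; Player 2's induced payoffs 3, 7, 6; outcome (A, c2), payoffs (6, 7).
R gets 3 moving first and 6 moving second, so R prefers to move second.

second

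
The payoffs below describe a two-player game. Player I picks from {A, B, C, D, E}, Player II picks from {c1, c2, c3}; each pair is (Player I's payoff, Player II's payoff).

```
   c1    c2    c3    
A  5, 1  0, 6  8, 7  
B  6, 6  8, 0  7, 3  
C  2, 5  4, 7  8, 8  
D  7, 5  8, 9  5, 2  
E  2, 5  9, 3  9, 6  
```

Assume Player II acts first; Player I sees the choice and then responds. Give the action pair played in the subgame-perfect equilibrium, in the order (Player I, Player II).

(E, c3)

Solve by backward induction (Player II leads).
- c1: BR = D, leader payoff 5.
- c2: BR = E, leader payoff 3.
- c3: BR = E, leader payoff 6.
Among 5, 3, 6, the best is 6 at c3. Subgame-perfect outcome: (E, c3) with payoffs (9, 6).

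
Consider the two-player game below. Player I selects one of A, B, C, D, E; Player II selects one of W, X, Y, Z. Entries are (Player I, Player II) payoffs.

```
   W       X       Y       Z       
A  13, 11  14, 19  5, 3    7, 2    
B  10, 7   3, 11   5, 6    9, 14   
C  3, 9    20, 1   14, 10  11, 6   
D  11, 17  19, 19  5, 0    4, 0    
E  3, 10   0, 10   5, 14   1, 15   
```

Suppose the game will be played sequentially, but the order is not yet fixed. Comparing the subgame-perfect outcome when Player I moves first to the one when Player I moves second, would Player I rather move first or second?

first

If Player I leads: Player II's best replies are A→X, B→Z, C→Y, D→X, E→Z; Player I's induced payoffs 14, 9, 14, 19, 1; outcome (D, X), payoffs (19, 19).
If Player II leads: Player I's best replies are W→A, X→C, Y→C, Z→C; Player II's induced payoffs 11, 1, 10, 6; outcome (A, W), payoffs (13, 11).
Player I gets 19 moving first and 13 moving second, so Player I prefers to move first.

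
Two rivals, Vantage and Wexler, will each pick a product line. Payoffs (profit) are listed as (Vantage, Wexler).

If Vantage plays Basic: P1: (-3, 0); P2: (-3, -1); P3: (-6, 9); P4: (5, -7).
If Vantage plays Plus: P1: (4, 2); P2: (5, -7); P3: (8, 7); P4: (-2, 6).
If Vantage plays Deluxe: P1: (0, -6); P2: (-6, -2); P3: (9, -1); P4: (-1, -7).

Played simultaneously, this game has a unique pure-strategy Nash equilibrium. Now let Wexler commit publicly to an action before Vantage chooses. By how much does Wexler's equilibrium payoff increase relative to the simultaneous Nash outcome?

Solve by backward induction (Wexler leads).
- P1: Vantage compares -3, 4, 0 and picks Plus; Wexler would get 2.
- P2: Vantage compares -3, 5, -6 and picks Plus; Wexler would get -7.
- P3: Vantage compares -6, 8, 9 and picks Deluxe; Wexler would get -1.
- P4: Vantage compares 5, -2, -1 and picks Basic; Wexler would get -7.
Maximizing over 2, -7, -1, -7, Wexler chooses P1. Subgame-perfect outcome: (Plus, P1) with payoffs (4, 2).
Now find the simultaneous Nash equilibrium.
Vantage's best replies: P1→Plus; P2→Plus; P3→Deluxe; P4→Basic.
Wexler's best replies: Basic→P3; Plus→P3; Deluxe→P3.
Only (Deluxe, P3) has each player best-responding; Nash payoffs (9, -1).
Wexler's commitment gain: 2 − -1 = 3.

3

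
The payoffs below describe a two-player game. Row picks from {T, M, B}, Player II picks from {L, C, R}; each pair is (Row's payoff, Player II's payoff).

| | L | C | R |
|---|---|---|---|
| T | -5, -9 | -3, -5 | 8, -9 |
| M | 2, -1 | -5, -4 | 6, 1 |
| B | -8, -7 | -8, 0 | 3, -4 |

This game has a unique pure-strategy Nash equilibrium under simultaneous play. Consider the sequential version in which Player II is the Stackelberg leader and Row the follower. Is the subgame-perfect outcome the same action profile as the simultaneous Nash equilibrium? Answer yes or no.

Backward induction with Player II moving first.
- L: Row compares -5, 2, -8 and picks M; Player II would get -1.
- C: Row compares -3, -5, -8 and picks T; Player II would get -5.
- R: Row compares 8, 6, 3 and picks T; Player II would get -9.
Maximizing over -1, -5, -9, Player II chooses L. Subgame-perfect outcome: (M, L) with payoffs (2, -1).
Under simultaneous play:
Row's best replies: L→M; C→T; R→T.
Player II's best replies: T→C; M→R; B→C.
Only (T, C) has each player best-responding; Nash payoffs (-3, -5).
Sequential outcome (M, L) differs from the Nash profile (T, C).

no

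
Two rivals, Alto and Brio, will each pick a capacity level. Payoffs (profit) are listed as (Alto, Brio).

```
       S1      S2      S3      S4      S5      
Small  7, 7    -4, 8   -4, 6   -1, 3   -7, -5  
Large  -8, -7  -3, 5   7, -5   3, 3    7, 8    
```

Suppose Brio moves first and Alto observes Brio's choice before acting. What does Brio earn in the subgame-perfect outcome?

Work backward from Alto's decision.
- S1: BR = Small, leader payoff 7.
- S2: BR = Large, leader payoff 5.
- S3: BR = Large, leader payoff -5.
- S4: BR = Large, leader payoff 3.
- S5: BR = Large, leader payoff 8.
Maximizing over 7, 5, -5, 3, 8, Brio chooses S5. Subgame-perfect outcome: (Large, S5) with payoffs (7, 8).

8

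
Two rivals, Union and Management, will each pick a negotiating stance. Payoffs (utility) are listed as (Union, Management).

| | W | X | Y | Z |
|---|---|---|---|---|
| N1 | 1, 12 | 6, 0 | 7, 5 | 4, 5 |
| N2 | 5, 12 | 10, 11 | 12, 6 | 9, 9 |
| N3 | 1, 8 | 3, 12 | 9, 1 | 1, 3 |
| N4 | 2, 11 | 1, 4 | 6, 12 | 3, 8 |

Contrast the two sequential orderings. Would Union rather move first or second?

first

If Union leads: Management's best replies are N1→W, N2→W, N3→X, N4→Y; Union's induced payoffs 1, 5, 3, 6; outcome (N4, Y), payoffs (6, 12).
If Management leads: Union's best replies are W→N2, X→N2, Y→N2, Z→N2; Management's induced payoffs 12, 11, 6, 9; outcome (N2, W), payoffs (5, 12).
Union gets 6 moving first and 5 moving second, so Union prefers to move first.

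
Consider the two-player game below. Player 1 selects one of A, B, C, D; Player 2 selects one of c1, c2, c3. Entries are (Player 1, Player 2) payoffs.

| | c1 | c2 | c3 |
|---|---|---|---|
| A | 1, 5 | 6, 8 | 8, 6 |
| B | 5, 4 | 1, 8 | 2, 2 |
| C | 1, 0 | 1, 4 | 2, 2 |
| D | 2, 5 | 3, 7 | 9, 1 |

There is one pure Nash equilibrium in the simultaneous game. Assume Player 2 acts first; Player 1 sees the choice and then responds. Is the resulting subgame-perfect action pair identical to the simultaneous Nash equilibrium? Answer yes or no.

Player 1 best-responds to each possible Player 2 move:
- c1: Player 1 compares 1, 5, 1, 2 and picks B; Player 2 would get 4.
- c2: Player 1 compares 6, 1, 1, 3 and picks A; Player 2 would get 8.
- c3: Player 1 compares 8, 2, 2, 9 and picks D; Player 2 would get 1.
Player 2's induced payoffs are 4, 8, 1, so Player 2 commits to c2. Subgame-perfect outcome: (A, c2) with payoffs (6, 8).
Now find the simultaneous Nash equilibrium.
Player 1's best replies: c1→B; c2→A; c3→D.
Player 2's best replies: A→c2; B→c2; C→c2; D→c2.
The unique mutual best reply is (A, c2), giving (6, 8).
Sequential outcome (A, c2) coincides with the Nash profile (A, c2).

yes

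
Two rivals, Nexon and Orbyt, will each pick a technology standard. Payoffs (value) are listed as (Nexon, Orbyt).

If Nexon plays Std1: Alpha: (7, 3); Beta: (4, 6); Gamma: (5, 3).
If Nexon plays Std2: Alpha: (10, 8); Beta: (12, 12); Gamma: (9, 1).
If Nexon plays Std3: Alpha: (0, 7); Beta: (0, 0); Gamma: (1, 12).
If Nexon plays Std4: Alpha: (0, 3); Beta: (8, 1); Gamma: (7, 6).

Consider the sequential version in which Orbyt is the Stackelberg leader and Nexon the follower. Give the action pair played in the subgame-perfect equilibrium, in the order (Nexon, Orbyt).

(Std2, Beta)

Solve by backward induction (Orbyt leads).
- Alpha: BR = Std2, leader payoff 8.
- Beta: BR = Std2, leader payoff 12.
- Gamma: BR = Std2, leader payoff 1.
Among 8, 12, 1, the best is 12 at Beta. Subgame-perfect outcome: (Std2, Beta) with payoffs (12, 12).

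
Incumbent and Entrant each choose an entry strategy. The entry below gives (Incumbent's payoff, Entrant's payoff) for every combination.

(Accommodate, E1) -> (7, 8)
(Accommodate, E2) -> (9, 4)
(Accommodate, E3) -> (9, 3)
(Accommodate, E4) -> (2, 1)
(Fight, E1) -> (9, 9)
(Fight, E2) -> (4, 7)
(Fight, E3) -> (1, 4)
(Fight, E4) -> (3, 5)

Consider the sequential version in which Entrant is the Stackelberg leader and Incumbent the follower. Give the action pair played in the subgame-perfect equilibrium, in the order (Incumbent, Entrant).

(Fight, E1)

Incumbent best-responds to each possible Entrant move:
- E1: Incumbent compares 7, 9 and picks Fight; Entrant would get 9.
- E2: Incumbent compares 9, 4 and picks Accommodate; Entrant would get 4.
- E3: Incumbent compares 9, 1 and picks Accommodate; Entrant would get 3.
- E4: Incumbent compares 2, 3 and picks Fight; Entrant would get 5.
Entrant's induced payoffs are 9, 4, 3, 5, so Entrant commits to E1. Subgame-perfect outcome: (Fight, E1) with payoffs (9, 9).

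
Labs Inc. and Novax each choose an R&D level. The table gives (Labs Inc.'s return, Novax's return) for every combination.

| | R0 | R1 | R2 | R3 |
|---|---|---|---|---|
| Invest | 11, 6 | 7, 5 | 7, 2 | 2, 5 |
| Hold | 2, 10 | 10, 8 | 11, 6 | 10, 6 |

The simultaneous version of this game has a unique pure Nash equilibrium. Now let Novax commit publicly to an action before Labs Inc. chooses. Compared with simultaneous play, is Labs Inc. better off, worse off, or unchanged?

worse off

Solve by backward induction (Novax leads).
- R0 → Labs Inc. plays Invest (best of 11, 2); Novax gets 6.
- R1 → Labs Inc. plays Hold (best of 7, 10); Novax gets 8.
- R2 → Labs Inc. plays Hold (best of 7, 11); Novax gets 6.
- R3 → Labs Inc. plays Hold (best of 2, 10); Novax gets 6.
Novax's induced payoffs are 6, 8, 6, 6, so Novax commits to R1. Subgame-perfect outcome: (Hold, R1) with payoffs (10, 8).
Under simultaneous play:
Labs Inc.'s best replies: R0→Invest; R1→Hold; R2→Hold; R3→Hold.
Novax's best replies: Invest→R0; Hold→R0.
The unique mutual best reply is (Invest, R0), giving (11, 6).
Labs Inc. earns 10 sequentially versus 11 at the Nash outcome: worse off.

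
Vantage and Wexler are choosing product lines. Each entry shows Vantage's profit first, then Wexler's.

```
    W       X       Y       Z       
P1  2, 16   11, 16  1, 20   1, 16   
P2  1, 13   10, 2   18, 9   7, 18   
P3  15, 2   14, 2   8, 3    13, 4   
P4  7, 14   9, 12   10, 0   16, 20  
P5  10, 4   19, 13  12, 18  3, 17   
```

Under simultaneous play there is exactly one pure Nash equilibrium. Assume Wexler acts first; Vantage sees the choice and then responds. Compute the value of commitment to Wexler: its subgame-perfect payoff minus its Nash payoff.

0

Work backward from Vantage's decision.
- W: Vantage compares 2, 1, 15, 7, 10 and picks P3; Wexler would get 2.
- X: Vantage compares 11, 10, 14, 9, 19 and picks P5; Wexler would get 13.
- Y: Vantage compares 1, 18, 8, 10, 12 and picks P2; Wexler would get 9.
- Z: Vantage compares 1, 7, 13, 16, 3 and picks P4; Wexler would get 20.
Wexler's induced payoffs are 2, 13, 9, 20, so Wexler commits to Z. Subgame-perfect outcome: (P4, Z) with payoffs (16, 20).
For the simultaneous game, intersect best replies.
Vantage's best replies: W→P3; X→P5; Y→P2; Z→P4.
Wexler's best replies: P1→Y; P2→Z; P3→Z; P4→Z; P5→Y.
Only (P4, Z) has each player best-responding; Nash payoffs (16, 20).
Wexler's commitment gain: 20 − 20 = 0.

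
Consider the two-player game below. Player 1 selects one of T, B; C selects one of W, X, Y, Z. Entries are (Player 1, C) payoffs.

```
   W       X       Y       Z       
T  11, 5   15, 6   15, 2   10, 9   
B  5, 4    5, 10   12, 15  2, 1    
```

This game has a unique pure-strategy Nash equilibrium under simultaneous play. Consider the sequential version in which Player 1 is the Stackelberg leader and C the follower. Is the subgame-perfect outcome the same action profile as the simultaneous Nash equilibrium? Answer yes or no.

Backward induction with Player 1 moving first.
- T: BR = Z, leader payoff 10.
- B: BR = Y, leader payoff 12.
Maximizing over 10, 12, Player 1 chooses B. Subgame-perfect outcome: (B, Y) with payoffs (12, 15).
Under simultaneous play:
Player 1's best replies: W→T; X→T; Y→T; Z→T.
C's best replies: T→Z; B→Y.
Only (T, Z) has each player best-responding; Nash payoffs (10, 9).
Sequential outcome (B, Y) differs from the Nash profile (T, Z).

no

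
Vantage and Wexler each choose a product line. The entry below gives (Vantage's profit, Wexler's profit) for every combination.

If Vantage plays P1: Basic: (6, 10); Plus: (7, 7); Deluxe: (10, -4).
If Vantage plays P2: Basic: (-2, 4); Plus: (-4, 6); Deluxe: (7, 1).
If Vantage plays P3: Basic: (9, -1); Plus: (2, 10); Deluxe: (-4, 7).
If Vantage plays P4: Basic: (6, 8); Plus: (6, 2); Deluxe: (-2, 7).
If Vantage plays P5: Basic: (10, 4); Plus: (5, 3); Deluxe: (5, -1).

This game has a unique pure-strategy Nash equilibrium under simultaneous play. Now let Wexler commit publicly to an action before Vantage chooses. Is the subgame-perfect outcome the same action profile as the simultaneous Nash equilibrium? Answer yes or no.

no

Solve by backward induction (Wexler leads).
- Basic: Vantage compares 6, -2, 9, 6, 10 and picks P5; Wexler would get 4.
- Plus: Vantage compares 7, -4, 2, 6, 5 and picks P1; Wexler would get 7.
- Deluxe: Vantage compares 10, 7, -4, -2, 5 and picks P1; Wexler would get -4.
Wexler's induced payoffs are 4, 7, -4, so Wexler commits to Plus. Subgame-perfect outcome: (P1, Plus) with payoffs (7, 7).
For the simultaneous game, intersect best replies.
Vantage's best replies: Basic→P5; Plus→P1; Deluxe→P1.
Wexler's best replies: P1→Basic; P2→Plus; P3→Plus; P4→Basic; P5→Basic.
The unique mutual best reply is (P5, Basic), giving (10, 4).
Sequential outcome (P1, Plus) differs from the Nash profile (P5, Basic).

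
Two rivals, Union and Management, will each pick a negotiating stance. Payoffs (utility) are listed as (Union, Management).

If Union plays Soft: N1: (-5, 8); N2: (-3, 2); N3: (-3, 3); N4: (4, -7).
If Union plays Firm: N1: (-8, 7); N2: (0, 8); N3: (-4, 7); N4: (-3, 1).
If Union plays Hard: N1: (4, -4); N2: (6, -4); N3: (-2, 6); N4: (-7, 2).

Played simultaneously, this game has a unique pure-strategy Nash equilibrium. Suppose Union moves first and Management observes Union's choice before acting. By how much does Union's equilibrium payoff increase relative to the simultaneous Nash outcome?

2

Solve by backward induction (Union leads).
- Soft: BR = N1, leader payoff -5.
- Firm: BR = N2, leader payoff 0.
- Hard: BR = N3, leader payoff -2.
Maximizing over -5, 0, -2, Union chooses Firm. Subgame-perfect outcome: (Firm, N2) with payoffs (0, 8).
Under simultaneous play:
Union's best replies: N1→Hard; N2→Hard; N3→Hard; N4→Soft.
Management's best replies: Soft→N1; Firm→N2; Hard→N3.
Only (Hard, N3) has each player best-responding; Nash payoffs (-2, 6).
Union's commitment gain: 0 − -2 = 2.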